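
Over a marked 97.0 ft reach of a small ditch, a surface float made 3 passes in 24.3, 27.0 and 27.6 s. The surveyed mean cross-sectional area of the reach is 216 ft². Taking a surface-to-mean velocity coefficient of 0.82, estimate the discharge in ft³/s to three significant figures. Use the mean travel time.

653 ft³/s

t̄ = (24.3 + 27.0 + 27.6) / 3 = 26.3 s
v_surface = L / t̄ = 97.0 / 26.3 = 3.688 ft/s
v_mean = 0.82 × 3.688 = 3.024 ft/s
Q = A × v_mean = 216 × 3.024 = 653.3 ft³/s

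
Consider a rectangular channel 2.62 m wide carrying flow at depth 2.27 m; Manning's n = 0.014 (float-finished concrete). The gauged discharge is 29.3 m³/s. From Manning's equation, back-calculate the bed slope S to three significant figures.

0.00609

A = b·y = 2.62 × 2.27 = 5.947 m²
P = b + 2y = 2.62 + 2×2.27 = 7.160 m
R = A/P = 5.947/7.160 = 0.8306 m
S = (Q·n / (1·A·R^(2/3)))² = (29.3×0.014 / (1×5.947×0.8836))² = 0.006092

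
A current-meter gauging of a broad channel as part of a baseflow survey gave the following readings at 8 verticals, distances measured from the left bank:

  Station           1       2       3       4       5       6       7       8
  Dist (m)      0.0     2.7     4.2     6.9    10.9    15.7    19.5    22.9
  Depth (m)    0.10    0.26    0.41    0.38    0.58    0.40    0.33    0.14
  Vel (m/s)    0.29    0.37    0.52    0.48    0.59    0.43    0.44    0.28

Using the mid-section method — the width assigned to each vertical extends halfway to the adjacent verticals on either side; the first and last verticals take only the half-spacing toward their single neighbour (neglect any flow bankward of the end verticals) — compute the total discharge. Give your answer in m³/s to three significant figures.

4.13 m³/s

w_1 = (2.7 − 0.0)/2 = 1.35 m; q_1 = 0.29 × 0.10 × 1.35 = 0.03915 m³/s
w_2 = (4.2 − 0.0)/2 = 2.1 m; q_2 = 0.37 × 0.26 × 2.1 = 0.2020 m³/s
w_3 = (6.9 − 2.7)/2 = 2.1 m; q_3 = 0.52 × 0.41 × 2.1 = 0.4477 m³/s
w_4 = (10.9 − 4.2)/2 = 3.35 m; q_4 = 0.48 × 0.38 × 3.35 = 0.6110 m³/s
w_5 = (15.7 − 6.9)/2 = 4.4 m; q_5 = 0.59 × 0.58 × 4.4 = 1.506 m³/s
w_6 = (19.5 − 10.9)/2 = 4.3 m; q_6 = 0.43 × 0.40 × 4.3 = 0.7396 m³/s
w_7 = (22.9 − 15.7)/2 = 3.6 m; q_7 = 0.44 × 0.33 × 3.6 = 0.5227 m³/s
w_8 = (22.9 − 19.5)/2 = 1.7 m; q_8 = 0.28 × 0.14 × 1.7 = 0.06664 m³/s
Q = Σ qᵢ = 4.135 m³/s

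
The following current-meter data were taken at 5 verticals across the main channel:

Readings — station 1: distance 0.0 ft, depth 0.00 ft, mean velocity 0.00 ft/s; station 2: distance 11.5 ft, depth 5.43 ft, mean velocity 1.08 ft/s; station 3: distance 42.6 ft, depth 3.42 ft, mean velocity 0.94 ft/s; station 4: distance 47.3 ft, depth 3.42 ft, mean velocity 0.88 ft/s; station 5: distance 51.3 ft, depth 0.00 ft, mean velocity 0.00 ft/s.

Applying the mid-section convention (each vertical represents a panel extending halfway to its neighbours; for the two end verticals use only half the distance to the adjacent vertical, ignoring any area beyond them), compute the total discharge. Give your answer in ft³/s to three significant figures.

196 ft³/s

w_2 = (42.6 − 0.0)/2 = 21.3 ft; q_2 = 1.08 × 5.43 × 21.3 = 124.9 ft³/s
w_3 = (47.3 − 11.5)/2 = 17.9 ft; q_3 = 0.94 × 3.42 × 17.9 = 57.54 ft³/s
w_4 = (51.3 − 42.6)/2 = 4.35 ft; q_4 = 0.88 × 3.42 × 4.35 = 13.09 ft³/s
Stations 1, 5 contribute zero (depth or velocity is 0).
Q = Σ qᵢ = 195.5 ft³/s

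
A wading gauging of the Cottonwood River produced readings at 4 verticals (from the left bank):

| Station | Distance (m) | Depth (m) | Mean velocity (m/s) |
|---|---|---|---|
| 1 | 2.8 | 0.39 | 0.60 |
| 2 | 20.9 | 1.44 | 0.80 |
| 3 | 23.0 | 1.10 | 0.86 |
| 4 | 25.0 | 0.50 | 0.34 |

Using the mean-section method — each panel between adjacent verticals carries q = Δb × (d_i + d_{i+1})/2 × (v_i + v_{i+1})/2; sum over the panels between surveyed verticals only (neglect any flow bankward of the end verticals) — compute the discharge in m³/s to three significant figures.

14.8 m³/s

Panel 1-2: Δb = 18.1 m, d̄ = (0.39+1.44)/2 = 0.915, v̄ = (0.60+0.80)/2 = 0.7 → q = 18.1×0.915×0.7 = 11.59 m³/s
Panel 2-3: Δb = 2.1 m, d̄ = (1.44+1.10)/2 = 1.27, v̄ = (0.80+0.86)/2 = 0.83 → q = 2.1×1.27×0.83 = 2.214 m³/s
Panel 3-4: Δb = 2 m, d̄ = (1.10+0.50)/2 = 0.8, v̄ = (0.86+0.34)/2 = 0.6 → q = 2×0.8×0.6 = 0.9600 m³/s
Q = Σ q = 14.77 m³/s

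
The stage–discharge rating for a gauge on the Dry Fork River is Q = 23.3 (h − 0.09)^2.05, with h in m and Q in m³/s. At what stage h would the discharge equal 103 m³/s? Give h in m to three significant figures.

2.15 m

h − h₀ = (Q/C)^(1/b) = (103/23.3)^(1/2.05) = 2.065 m
h = 0.09 + 2.065 = 2.155 m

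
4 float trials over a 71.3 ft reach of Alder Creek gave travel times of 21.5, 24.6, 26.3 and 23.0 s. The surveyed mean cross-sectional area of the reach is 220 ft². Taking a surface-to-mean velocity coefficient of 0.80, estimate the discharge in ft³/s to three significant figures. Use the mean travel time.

526 ft³/s

t̄ = (21.5 + 24.6 + 26.3 + 23.0) / 4 = 23.85 s
v_surface = L / t̄ = 71.3 / 23.85 = 2.990 ft/s
v_mean = 0.80 × 2.990 = 2.392 ft/s
Q = A × v_mean = 220 × 2.392 = 526.2 ft³/s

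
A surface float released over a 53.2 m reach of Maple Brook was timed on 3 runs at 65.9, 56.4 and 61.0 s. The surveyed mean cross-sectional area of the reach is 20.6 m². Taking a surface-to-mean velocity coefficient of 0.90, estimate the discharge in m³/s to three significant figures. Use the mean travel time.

t̄ = (65.9 + 56.4 + 61.0) / 3 = 61.1 s
v_surface = L / t̄ = 53.2 / 61.1 = 0.8707 m/s
v_mean = 0.90 × 0.8707 = 0.7836 m/s
Q = A × v_mean = 20.6 × 0.7836 = 16.14 m³/s

16.1 m³/s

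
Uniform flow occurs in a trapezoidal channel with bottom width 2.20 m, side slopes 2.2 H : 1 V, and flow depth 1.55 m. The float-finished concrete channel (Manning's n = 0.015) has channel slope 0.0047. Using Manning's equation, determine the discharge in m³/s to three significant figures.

37.0 m³/s

A = (b + z·y)·y = (2.20 + 2.2×1.55)×1.55 = 8.696 m²
P = b + 2y√(1+z²) = 2.20 + 2×1.55×√(1+2.2²) = 9.691 m
R = A/P = 8.696/9.691 = 0.8972 m
Q = (1/n)·A·R^(2/3)·S^(1/2) = (1/0.015) × 8.696 × 0.8972^(2/3) × 0.0047^(1/2) = 36.97 m³/s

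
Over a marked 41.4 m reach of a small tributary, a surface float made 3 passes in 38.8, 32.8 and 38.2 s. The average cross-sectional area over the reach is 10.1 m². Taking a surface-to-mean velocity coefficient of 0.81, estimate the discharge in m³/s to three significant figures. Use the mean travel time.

9.25 m³/s

t̄ = (38.8 + 32.8 + 38.2) / 3 = 36.6 s
v_surface = L / t̄ = 41.4 / 36.6 = 1.131 m/s
v_mean = 0.81 × 1.131 = 0.9162 m/s
Q = A × v_mean = 10.1 × 0.9162 = 9.254 m³/s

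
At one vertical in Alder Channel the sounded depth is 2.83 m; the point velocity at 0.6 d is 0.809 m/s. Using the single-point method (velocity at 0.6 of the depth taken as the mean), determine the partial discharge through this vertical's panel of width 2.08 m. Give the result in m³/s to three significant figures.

4.76 m³/s

v̄ = v₀.₆ = 0.809 m/s
q = v̄ × d × w = 0.8090 × 2.83 × 2.08 = 4.762 m³/s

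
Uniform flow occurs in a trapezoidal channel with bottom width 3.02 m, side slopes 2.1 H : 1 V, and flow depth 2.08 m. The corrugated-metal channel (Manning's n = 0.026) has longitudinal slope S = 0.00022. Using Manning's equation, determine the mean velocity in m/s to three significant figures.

0.648 m/s

A = (b + z·y)·y = (3.02 + 2.1×2.08)×2.08 = 15.37 m²
P = b + 2y√(1+z²) = 3.02 + 2×2.08×√(1+2.1²) = 12.70 m
R = A/P = 15.37/12.70 = 1.210 m
Q = (1/n)·A·R^(2/3)·S^(1/2) = (1/0.026) × 15.37 × 1.210^(2/3) × 0.00022^(1/2) = 9.957 m³/s
V = Q/A = 9.957/15.37 = 0.6479 m/s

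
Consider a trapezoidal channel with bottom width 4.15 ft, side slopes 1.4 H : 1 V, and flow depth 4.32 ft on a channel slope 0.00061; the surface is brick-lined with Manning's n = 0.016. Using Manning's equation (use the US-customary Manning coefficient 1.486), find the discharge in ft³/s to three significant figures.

177 ft³/s

A = (b + z·y)·y = (4.15 + 1.4×4.32)×4.32 = 44.06 ft²
P = b + 2y√(1+z²) = 4.15 + 2×4.32×√(1+1.4²) = 19.01 ft
R = A/P = 44.06/19.01 = 2.317 ft
Q = (1.486/n)·A·R^(2/3)·S^(1/2) = (1.486/0.016) × 44.06 × 2.317^(2/3) × 0.00061^(1/2) = 176.9 ft³/s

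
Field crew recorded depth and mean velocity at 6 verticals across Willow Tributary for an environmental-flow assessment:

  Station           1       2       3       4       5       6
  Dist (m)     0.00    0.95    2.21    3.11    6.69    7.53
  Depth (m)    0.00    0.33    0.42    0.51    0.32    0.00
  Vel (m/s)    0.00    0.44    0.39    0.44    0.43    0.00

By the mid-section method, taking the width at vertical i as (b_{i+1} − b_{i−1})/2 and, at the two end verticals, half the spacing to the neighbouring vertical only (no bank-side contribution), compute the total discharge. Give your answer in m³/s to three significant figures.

w_2 = (2.21 − 0.00)/2 = 1.105 m; q_2 = 0.44 × 0.33 × 1.105 = 0.1604 m³/s
w_3 = (3.11 − 0.95)/2 = 1.08 m; q_3 = 0.39 × 0.42 × 1.08 = 0.1769 m³/s
w_4 = (6.69 − 2.21)/2 = 2.24 m; q_4 = 0.44 × 0.51 × 2.24 = 0.5027 m³/s
w_5 = (7.53 − 3.11)/2 = 2.21 m; q_5 = 0.43 × 0.32 × 2.21 = 0.3041 m³/s
Stations 1, 6 contribute zero (depth or velocity is 0).
Q = Σ qᵢ = 1.144 m³/s

1.14 m³/s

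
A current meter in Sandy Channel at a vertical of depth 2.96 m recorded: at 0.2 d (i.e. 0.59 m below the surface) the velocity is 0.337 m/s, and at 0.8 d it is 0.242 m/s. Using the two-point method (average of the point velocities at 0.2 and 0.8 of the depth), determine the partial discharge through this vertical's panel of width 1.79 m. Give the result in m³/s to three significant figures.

v̄ = (0.337 + 0.242) / 2 = 0.2895 m/s
q = v̄ × d × w = 0.2895 × 2.96 × 1.79 = 1.534 m³/s

1.53 m³/s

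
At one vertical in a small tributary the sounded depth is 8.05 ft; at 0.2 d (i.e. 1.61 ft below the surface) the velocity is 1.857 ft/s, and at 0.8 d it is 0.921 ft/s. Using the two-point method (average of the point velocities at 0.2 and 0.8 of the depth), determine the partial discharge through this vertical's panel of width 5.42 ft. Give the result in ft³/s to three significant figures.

v̄ = (1.857 + 0.921) / 2 = 1.389 ft/s
q = v̄ × d × w = 1.389 × 8.05 × 5.42 = 60.60 ft³/s

60.6 ft³/s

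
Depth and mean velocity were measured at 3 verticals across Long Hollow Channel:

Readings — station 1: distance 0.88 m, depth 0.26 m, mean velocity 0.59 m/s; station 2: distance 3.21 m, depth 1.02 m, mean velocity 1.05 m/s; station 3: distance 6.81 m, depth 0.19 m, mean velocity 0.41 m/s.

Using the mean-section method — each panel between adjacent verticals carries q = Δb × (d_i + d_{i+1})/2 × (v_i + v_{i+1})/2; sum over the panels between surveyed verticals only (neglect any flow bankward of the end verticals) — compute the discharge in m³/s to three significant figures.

2.81 m³/s

Panel 1-2: Δb = 2.33 m, d̄ = (0.26+1.02)/2 = 0.64, v̄ = (0.59+1.05)/2 = 0.82 → q = 2.33×0.64×0.82 = 1.223 m³/s
Panel 2-3: Δb = 3.6 m, d̄ = (1.02+0.19)/2 = 0.605, v̄ = (1.05+0.41)/2 = 0.73 → q = 3.6×0.605×0.73 = 1.590 m³/s
Q = Σ q = 2.813 m³/s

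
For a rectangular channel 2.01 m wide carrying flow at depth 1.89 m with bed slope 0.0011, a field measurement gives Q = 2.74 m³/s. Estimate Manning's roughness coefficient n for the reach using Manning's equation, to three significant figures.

A = b·y = 2.01 × 1.89 = 3.799 m²
P = b + 2y = 2.01 + 2×1.89 = 5.790 m
R = A/P = 3.799/5.790 = 0.6561 m
n = (1/Q)·A·R^(2/3)·S^(1/2) = (1/2.74) × 3.799 × 0.7551 × 0.03317 = 0.03472

0.0347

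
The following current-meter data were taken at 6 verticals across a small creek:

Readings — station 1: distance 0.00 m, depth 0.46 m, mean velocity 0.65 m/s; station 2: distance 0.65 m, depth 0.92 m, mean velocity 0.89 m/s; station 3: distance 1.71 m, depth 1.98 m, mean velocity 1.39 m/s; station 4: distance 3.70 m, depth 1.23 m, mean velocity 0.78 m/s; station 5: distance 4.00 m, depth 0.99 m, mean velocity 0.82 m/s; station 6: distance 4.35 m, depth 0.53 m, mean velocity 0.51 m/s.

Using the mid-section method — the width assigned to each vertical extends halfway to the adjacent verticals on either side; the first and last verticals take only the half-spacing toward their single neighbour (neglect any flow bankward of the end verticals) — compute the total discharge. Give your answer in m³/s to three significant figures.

6.40 m³/s

w_1 = (0.65 − 0.00)/2 = 0.325 m; q_1 = 0.65 × 0.46 × 0.325 = 0.09718 m³/s
w_2 = (1.71 − 0.00)/2 = 0.855 m; q_2 = 0.89 × 0.92 × 0.855 = 0.7001 m³/s
w_3 = (3.70 − 0.65)/2 = 1.525 m; q_3 = 1.39 × 1.98 × 1.525 = 4.197 m³/s
w_4 = (4.00 − 1.71)/2 = 1.145 m; q_4 = 0.78 × 1.23 × 1.145 = 1.099 m³/s
w_5 = (4.35 − 3.70)/2 = 0.325 m; q_5 = 0.82 × 0.99 × 0.325 = 0.2638 m³/s
w_6 = (4.35 − 4.00)/2 = 0.175 m; q_6 = 0.51 × 0.53 × 0.175 = 0.04730 m³/s
Q = Σ qᵢ = 6.404 m³/s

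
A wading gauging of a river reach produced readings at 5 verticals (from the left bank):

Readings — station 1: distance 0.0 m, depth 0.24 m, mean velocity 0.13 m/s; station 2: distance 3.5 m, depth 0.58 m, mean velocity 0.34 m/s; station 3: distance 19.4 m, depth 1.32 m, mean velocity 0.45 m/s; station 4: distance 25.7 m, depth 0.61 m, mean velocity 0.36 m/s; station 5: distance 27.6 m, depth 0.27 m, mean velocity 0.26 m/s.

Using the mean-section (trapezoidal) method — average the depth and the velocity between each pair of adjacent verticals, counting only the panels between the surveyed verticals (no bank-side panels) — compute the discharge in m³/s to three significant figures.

Panel 1-2: Δb = 3.5 m, d̄ = (0.24+0.58)/2 = 0.41, v̄ = (0.13+0.34)/2 = 0.235 → q = 3.5×0.41×0.235 = 0.3372 m³/s
Panel 2-3: Δb = 15.9 m, d̄ = (0.58+1.32)/2 = 0.95, v̄ = (0.34+0.45)/2 = 0.395 → q = 15.9×0.95×0.395 = 5.966 m³/s
Panel 3-4: Δb = 6.3 m, d̄ = (1.32+0.61)/2 = 0.965, v̄ = (0.45+0.36)/2 = 0.405 → q = 6.3×0.965×0.405 = 2.462 m³/s
Panel 4-5: Δb = 1.9 m, d̄ = (0.61+0.27)/2 = 0.44, v̄ = (0.36+0.26)/2 = 0.31 → q = 1.9×0.44×0.31 = 0.2592 m³/s
Q = Σ q = 9.025 m³/s

9.03 m³/s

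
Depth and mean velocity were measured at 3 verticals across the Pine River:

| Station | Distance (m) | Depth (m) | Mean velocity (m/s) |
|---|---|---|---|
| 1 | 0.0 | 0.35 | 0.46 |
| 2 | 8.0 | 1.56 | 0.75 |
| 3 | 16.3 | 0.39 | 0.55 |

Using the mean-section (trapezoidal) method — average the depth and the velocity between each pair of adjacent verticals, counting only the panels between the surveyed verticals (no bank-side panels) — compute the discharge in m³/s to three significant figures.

9.88 m³/s

Panel 1-2: Δb = 8 m, d̄ = (0.35+1.56)/2 = 0.955, v̄ = (0.46+0.75)/2 = 0.605 → q = 8×0.955×0.605 = 4.622 m³/s
Panel 2-3: Δb = 8.3 m, d̄ = (1.56+0.39)/2 = 0.975, v̄ = (0.75+0.55)/2 = 0.65 → q = 8.3×0.975×0.65 = 5.260 m³/s
Q = Σ q = 9.882 m³/s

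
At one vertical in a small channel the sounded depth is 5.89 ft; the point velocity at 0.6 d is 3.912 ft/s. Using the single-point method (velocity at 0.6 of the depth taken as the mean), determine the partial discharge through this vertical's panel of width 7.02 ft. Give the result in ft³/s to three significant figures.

162 ft³/s

v̄ = v₀.₆ = 3.912 ft/s
q = v̄ × d × w = 3.912 × 5.89 × 7.02 = 161.8 ft³/s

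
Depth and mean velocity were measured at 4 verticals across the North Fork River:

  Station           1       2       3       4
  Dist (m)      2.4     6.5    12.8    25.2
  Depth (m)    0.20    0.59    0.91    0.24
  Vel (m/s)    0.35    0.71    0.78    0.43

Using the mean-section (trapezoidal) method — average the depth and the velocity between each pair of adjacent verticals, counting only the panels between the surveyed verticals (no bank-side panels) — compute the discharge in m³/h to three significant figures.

Panel 1-2: Δb = 4.1 m, d̄ = (0.20+0.59)/2 = 0.395, v̄ = (0.35+0.71)/2 = 0.53 → q = 4.1×0.395×0.53 = 0.8583 m³/s
Panel 2-3: Δb = 6.3 m, d̄ = (0.59+0.91)/2 = 0.75, v̄ = (0.71+0.78)/2 = 0.745 → q = 6.3×0.75×0.745 = 3.520 m³/s
Panel 3-4: Δb = 12.4 m, d̄ = (0.91+0.24)/2 = 0.575, v̄ = (0.78+0.43)/2 = 0.605 → q = 12.4×0.575×0.605 = 4.314 m³/s
Q = Σ q = 8.692 m³/s
= 8.692 × 3600 = 31290 m³/h

31300 m³/h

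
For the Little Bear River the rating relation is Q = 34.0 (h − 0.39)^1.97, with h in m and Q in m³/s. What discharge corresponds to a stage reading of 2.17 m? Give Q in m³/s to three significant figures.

106 m³/s

Q = 34.0 × (2.17 − 0.39)^1.97 = 34.0 × 1.78^1.97 = 105.9 m³/s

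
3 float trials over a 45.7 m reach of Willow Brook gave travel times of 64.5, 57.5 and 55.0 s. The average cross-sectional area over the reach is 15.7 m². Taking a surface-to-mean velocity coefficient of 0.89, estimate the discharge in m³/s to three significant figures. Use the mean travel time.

10.8 m³/s

t̄ = (64.5 + 57.5 + 55.0) / 3 = 59 s
v_surface = L / t̄ = 45.7 / 59 = 0.7746 m/s
v_mean = 0.89 × 0.7746 = 0.6894 m/s
Q = A × v_mean = 15.7 × 0.6894 = 10.82 m³/s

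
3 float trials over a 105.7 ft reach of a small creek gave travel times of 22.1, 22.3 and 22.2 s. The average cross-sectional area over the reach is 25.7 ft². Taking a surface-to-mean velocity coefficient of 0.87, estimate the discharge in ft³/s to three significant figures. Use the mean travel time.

106 ft³/s

t̄ = (22.1 + 22.3 + 22.2) / 3 = 22.2 s
v_surface = L / t̄ = 105.7 / 22.2 = 4.761 ft/s
v_mean = 0.87 × 4.761 = 4.142 ft/s
Q = A × v_mean = 25.7 × 4.142 = 106.5 ft³/s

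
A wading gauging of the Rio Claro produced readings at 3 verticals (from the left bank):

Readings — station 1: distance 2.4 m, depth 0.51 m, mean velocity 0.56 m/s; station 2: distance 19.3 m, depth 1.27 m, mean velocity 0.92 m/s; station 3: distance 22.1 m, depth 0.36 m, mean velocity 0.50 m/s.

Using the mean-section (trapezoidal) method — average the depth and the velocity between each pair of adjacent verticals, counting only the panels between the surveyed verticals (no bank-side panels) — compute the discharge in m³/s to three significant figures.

Panel 1-2: Δb = 16.9 m, d̄ = (0.51+1.27)/2 = 0.89, v̄ = (0.56+0.92)/2 = 0.74 → q = 16.9×0.89×0.74 = 11.13 m³/s
Panel 2-3: Δb = 2.8 m, d̄ = (1.27+0.36)/2 = 0.815, v̄ = (0.92+0.50)/2 = 0.71 → q = 2.8×0.815×0.71 = 1.620 m³/s
Q = Σ q = 12.75 m³/s

12.8 m³/s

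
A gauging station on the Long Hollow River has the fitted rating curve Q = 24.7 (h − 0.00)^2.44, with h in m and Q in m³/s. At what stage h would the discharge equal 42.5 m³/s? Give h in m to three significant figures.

1.25 m

h − h₀ = (Q/C)^(1/b) = (42.5/24.7)^(1/2.44) = 1.249 m
h = 0.00 + 1.249 = 1.249 m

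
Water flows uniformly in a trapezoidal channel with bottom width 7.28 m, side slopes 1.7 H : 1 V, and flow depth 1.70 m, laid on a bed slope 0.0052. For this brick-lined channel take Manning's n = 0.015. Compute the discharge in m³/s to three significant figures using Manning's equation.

A = (b + z·y)·y = (7.28 + 1.7×1.70)×1.70 = 17.29 m²
P = b + 2y√(1+z²) = 7.28 + 2×1.70×√(1+1.7²) = 13.99 m
R = A/P = 17.29/13.99 = 1.236 m
Q = (1/n)·A·R^(2/3)·S^(1/2) = (1/0.015) × 17.29 × 1.236^(2/3) × 0.0052^(1/2) = 95.73 m³/s

95.7 m³/s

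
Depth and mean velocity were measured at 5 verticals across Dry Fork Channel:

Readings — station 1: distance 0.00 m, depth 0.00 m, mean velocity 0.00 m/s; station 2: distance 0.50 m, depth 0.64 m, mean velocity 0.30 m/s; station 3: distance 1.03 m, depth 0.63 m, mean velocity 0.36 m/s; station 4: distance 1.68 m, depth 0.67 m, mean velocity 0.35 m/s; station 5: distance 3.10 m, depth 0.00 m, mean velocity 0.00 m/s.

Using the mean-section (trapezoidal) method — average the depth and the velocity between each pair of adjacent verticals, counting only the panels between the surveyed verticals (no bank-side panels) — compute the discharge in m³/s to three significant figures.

Panel 1-2: Δb = 0.5 m, d̄ = (0.00+0.64)/2 = 0.32, v̄ = (0.00+0.30)/2 = 0.15 → q = 0.5×0.32×0.15 = 0.02400 m³/s
Panel 2-3: Δb = 0.53 m, d̄ = (0.64+0.63)/2 = 0.635, v̄ = (0.30+0.36)/2 = 0.33 → q = 0.53×0.635×0.33 = 0.1111 m³/s
Panel 3-4: Δb = 0.65 m, d̄ = (0.63+0.67)/2 = 0.65, v̄ = (0.36+0.35)/2 = 0.355 → q = 0.65×0.65×0.355 = 0.1500 m³/s
Panel 4-5: Δb = 1.42 m, d̄ = (0.67+0.00)/2 = 0.335, v̄ = (0.35+0.00)/2 = 0.175 → q = 1.42×0.335×0.175 = 0.08325 m³/s
Q = Σ q = 0.3683 m³/s

0.368 m³/s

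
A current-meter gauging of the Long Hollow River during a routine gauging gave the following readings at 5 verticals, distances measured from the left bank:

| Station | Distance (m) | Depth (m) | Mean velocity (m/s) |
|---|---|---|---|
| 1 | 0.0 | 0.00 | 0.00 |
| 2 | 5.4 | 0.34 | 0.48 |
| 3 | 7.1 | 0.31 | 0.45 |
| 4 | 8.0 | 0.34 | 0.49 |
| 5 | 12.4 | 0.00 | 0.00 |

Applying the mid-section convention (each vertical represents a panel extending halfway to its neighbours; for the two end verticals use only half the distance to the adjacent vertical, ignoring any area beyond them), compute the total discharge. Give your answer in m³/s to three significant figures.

1.20 m³/s

w_2 = (7.1 − 0.0)/2 = 3.55 m; q_2 = 0.48 × 0.34 × 3.55 = 0.5794 m³/s
w_3 = (8.0 − 5.4)/2 = 1.3 m; q_3 = 0.45 × 0.31 × 1.3 = 0.1814 m³/s
w_4 = (12.4 − 7.1)/2 = 2.65 m; q_4 = 0.49 × 0.34 × 2.65 = 0.4415 m³/s
Stations 1, 5 contribute zero (depth or velocity is 0).
Q = Σ qᵢ = 1.202 m³/s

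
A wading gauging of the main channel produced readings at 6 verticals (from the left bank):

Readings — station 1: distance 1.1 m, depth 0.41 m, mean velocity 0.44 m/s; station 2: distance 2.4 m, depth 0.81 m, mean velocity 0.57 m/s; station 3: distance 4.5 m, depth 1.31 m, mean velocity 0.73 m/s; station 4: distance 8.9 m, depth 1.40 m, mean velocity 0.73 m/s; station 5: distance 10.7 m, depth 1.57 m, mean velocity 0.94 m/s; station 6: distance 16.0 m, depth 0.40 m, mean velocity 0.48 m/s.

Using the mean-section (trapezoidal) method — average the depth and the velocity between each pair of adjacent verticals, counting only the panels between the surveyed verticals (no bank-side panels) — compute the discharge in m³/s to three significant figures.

Panel 1-2: Δb = 1.3 m, d̄ = (0.41+0.81)/2 = 0.61, v̄ = (0.44+0.57)/2 = 0.505 → q = 1.3×0.61×0.505 = 0.4005 m³/s
Panel 2-3: Δb = 2.1 m, d̄ = (0.81+1.31)/2 = 1.06, v̄ = (0.57+0.73)/2 = 0.65 → q = 2.1×1.06×0.65 = 1.447 m³/s
Panel 3-4: Δb = 4.4 m, d̄ = (1.31+1.40)/2 = 1.355, v̄ = (0.73+0.73)/2 = 0.73 → q = 4.4×1.355×0.73 = 4.352 m³/s
Panel 4-5: Δb = 1.8 m, d̄ = (1.40+1.57)/2 = 1.485, v̄ = (0.73+0.94)/2 = 0.835 → q = 1.8×1.485×0.835 = 2.232 m³/s
Panel 5-6: Δb = 5.3 m, d̄ = (1.57+0.40)/2 = 0.985, v̄ = (0.94+0.48)/2 = 0.71 → q = 5.3×0.985×0.71 = 3.707 m³/s
Q = Σ q = 12.14 m³/s

12.1 m³/s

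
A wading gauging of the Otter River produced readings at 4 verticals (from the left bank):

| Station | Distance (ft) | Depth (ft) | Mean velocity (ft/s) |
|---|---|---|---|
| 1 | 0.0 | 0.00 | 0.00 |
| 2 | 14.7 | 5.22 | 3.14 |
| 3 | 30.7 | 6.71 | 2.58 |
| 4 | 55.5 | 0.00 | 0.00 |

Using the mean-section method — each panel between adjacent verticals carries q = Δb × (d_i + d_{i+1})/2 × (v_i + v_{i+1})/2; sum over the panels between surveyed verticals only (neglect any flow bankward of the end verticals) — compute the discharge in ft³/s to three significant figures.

Panel 1-2: Δb = 14.7 ft, d̄ = (0.00+5.22)/2 = 2.61, v̄ = (0.00+3.14)/2 = 1.57 → q = 14.7×2.61×1.57 = 60.24 ft³/s
Panel 2-3: Δb = 16 ft, d̄ = (5.22+6.71)/2 = 5.965, v̄ = (3.14+2.58)/2 = 2.86 → q = 16×5.965×2.86 = 273.0 ft³/s
Panel 3-4: Δb = 24.8 ft, d̄ = (6.71+0.00)/2 = 3.355, v̄ = (2.58+0.00)/2 = 1.29 → q = 24.8×3.355×1.29 = 107.3 ft³/s
Q = Σ q = 440.5 ft³/s

441 ft³/s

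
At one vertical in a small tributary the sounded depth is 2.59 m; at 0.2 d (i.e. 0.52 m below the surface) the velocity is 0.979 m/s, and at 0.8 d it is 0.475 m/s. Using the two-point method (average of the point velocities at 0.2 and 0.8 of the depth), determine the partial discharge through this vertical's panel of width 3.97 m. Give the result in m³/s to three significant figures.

7.48 m³/s

v̄ = (0.979 + 0.475) / 2 = 0.7270 m/s
q = v̄ × d × w = 0.7270 × 2.59 × 3.97 = 7.475 m³/s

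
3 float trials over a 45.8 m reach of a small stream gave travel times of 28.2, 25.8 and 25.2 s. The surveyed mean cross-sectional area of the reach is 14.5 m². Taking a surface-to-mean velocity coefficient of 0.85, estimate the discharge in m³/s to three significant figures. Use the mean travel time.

21.4 m³/s

t̄ = (28.2 + 25.8 + 25.2) / 3 = 26.4 s
v_surface = L / t̄ = 45.8 / 26.4 = 1.735 m/s
v_mean = 0.85 × 1.735 = 1.475 m/s
Q = A × v_mean = 14.5 × 1.475 = 21.38 m³/s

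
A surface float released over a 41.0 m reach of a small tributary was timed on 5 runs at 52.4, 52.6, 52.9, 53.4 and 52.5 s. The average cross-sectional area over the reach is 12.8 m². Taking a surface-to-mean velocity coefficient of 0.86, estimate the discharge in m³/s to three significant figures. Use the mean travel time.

t̄ = (52.4 + 52.6 + 52.9 + 53.4 + 52.5) / 5 = 52.76 s
v_surface = L / t̄ = 41.0 / 52.76 = 0.7771 m/s
v_mean = 0.86 × 0.7771 = 0.6683 m/s
Q = A × v_mean = 12.8 × 0.6683 = 8.554 m³/s

8.55 m³/s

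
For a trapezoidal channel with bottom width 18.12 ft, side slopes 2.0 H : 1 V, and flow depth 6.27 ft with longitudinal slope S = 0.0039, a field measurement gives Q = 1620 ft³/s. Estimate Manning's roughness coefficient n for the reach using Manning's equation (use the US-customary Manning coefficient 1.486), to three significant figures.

A = (b + z·y)·y = (18.12 + 2.0×6.27)×6.27 = 192.2 ft²
P = b + 2y√(1+z²) = 18.12 + 2×6.27×√(1+2.0²) = 46.16 ft
R = A/P = 192.2/46.16 = 4.165 ft
n = (1.486/Q)·A·R^(2/3)·S^(1/2) = (1.486/1620) × 192.2 × 2.588 × 0.06245 = 0.02851

0.0285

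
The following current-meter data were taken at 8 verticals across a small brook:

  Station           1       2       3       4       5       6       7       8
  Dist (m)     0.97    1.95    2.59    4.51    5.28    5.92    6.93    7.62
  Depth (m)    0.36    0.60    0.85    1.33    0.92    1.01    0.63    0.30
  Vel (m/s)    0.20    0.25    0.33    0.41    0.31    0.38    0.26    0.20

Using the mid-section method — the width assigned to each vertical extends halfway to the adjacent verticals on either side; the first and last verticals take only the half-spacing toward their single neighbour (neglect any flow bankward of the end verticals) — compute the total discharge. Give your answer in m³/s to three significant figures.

1.93 m³/s

w_1 = (1.95 − 0.97)/2 = 0.49 m; q_1 = 0.20 × 0.36 × 0.49 = 0.03528 m³/s
w_2 = (2.59 − 0.97)/2 = 0.81 m; q_2 = 0.25 × 0.60 × 0.81 = 0.1215 m³/s
w_3 = (4.51 − 1.95)/2 = 1.28 m; q_3 = 0.33 × 0.85 × 1.28 = 0.3590 m³/s
w_4 = (5.28 − 2.59)/2 = 1.345 m; q_4 = 0.41 × 1.33 × 1.345 = 0.7334 m³/s
w_5 = (5.92 − 4.51)/2 = 0.705 m; q_5 = 0.31 × 0.92 × 0.705 = 0.2011 m³/s
w_6 = (6.93 − 5.28)/2 = 0.825 m; q_6 = 0.38 × 1.01 × 0.825 = 0.3166 m³/s
w_7 = (7.62 − 5.92)/2 = 0.85 m; q_7 = 0.26 × 0.63 × 0.85 = 0.1392 m³/s
w_8 = (7.62 − 6.93)/2 = 0.345 m; q_8 = 0.20 × 0.30 × 0.345 = 0.02070 m³/s
Q = Σ qᵢ = 1.927 m³/s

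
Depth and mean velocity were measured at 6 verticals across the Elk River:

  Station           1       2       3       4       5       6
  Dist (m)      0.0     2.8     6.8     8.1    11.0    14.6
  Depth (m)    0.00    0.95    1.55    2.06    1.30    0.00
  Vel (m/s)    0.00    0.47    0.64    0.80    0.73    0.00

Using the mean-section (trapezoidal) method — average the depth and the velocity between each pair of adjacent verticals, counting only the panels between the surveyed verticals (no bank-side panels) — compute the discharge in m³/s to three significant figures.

Panel 1-2: Δb = 2.8 m, d̄ = (0.00+0.95)/2 = 0.475, v̄ = (0.00+0.47)/2 = 0.235 → q = 2.8×0.475×0.235 = 0.3126 m³/s
Panel 2-3: Δb = 4 m, d̄ = (0.95+1.55)/2 = 1.25, v̄ = (0.47+0.64)/2 = 0.555 → q = 4×1.25×0.555 = 2.775 m³/s
Panel 3-4: Δb = 1.3 m, d̄ = (1.55+2.06)/2 = 1.805, v̄ = (0.64+0.80)/2 = 0.72 → q = 1.3×1.805×0.72 = 1.689 m³/s
Panel 4-5: Δb = 2.9 m, d̄ = (2.06+1.30)/2 = 1.68, v̄ = (0.80+0.73)/2 = 0.765 → q = 2.9×1.68×0.765 = 3.727 m³/s
Panel 5-6: Δb = 3.6 m, d̄ = (1.30+0.00)/2 = 0.65, v̄ = (0.73+0.00)/2 = 0.365 → q = 3.6×0.65×0.365 = 0.8541 m³/s
Q = Σ q = 9.358 m³/s

9.36 m³/s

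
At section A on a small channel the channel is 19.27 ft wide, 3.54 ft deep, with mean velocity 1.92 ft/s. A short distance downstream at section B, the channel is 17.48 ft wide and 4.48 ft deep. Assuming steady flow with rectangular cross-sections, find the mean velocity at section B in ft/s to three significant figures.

1.67 ft/s

Q = A₁V₁ = (19.27×3.54) × 1.92 = 131.0 ft³/s
A₂ = 17.48 × 4.48 = 78.31 ft²
V₂ = Q/A₂ = 131.0/78.31 = 1.673 ft/s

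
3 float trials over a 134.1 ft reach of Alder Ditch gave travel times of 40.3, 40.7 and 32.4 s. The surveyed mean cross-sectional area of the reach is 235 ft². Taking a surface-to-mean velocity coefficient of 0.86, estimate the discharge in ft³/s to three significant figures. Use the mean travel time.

717 ft³/s

t̄ = (40.3 + 40.7 + 32.4) / 3 = 37.8 s
v_surface = L / t̄ = 134.1 / 37.8 = 3.548 ft/s
v_mean = 0.86 × 3.548 = 3.051 ft/s
Q = A × v_mean = 235 × 3.051 = 717.0 ft³/s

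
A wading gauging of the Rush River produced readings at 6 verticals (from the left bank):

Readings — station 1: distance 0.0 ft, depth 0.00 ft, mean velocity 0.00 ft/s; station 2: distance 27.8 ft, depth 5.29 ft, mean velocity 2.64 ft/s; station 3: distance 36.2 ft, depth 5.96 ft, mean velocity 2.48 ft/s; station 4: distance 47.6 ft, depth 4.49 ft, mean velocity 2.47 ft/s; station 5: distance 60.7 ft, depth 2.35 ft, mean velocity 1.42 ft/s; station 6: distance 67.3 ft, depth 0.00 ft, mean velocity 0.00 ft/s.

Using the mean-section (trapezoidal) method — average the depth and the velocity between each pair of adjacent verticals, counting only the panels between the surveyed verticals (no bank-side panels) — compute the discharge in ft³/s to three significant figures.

Panel 1-2: Δb = 27.8 ft, d̄ = (0.00+5.29)/2 = 2.645, v̄ = (0.00+2.64)/2 = 1.32 → q = 27.8×2.645×1.32 = 97.06 ft³/s
Panel 2-3: Δb = 8.4 ft, d̄ = (5.29+5.96)/2 = 5.625, v̄ = (2.64+2.48)/2 = 2.56 → q = 8.4×5.625×2.56 = 121.0 ft³/s
Panel 3-4: Δb = 11.4 ft, d̄ = (5.96+4.49)/2 = 5.225, v̄ = (2.48+2.47)/2 = 2.475 → q = 11.4×5.225×2.475 = 147.4 ft³/s
Panel 4-5: Δb = 13.1 ft, d̄ = (4.49+2.35)/2 = 3.42, v̄ = (2.47+1.42)/2 = 1.945 → q = 13.1×3.42×1.945 = 87.14 ft³/s
Panel 5-6: Δb = 6.6 ft, d̄ = (2.35+0.00)/2 = 1.175, v̄ = (1.42+0.00)/2 = 0.71 → q = 6.6×1.175×0.71 = 5.506 ft³/s
Q = Σ q = 458.1 ft³/s

458 ft³/s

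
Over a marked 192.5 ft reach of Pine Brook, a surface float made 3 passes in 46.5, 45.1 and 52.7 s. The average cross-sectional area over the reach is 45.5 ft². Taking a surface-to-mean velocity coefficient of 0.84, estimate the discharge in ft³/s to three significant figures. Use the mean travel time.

t̄ = (46.5 + 45.1 + 52.7) / 3 = 48.1 s
v_surface = L / t̄ = 192.5 / 48.1 = 4.002 ft/s
v_mean = 0.84 × 4.002 = 3.362 ft/s
Q = A × v_mean = 45.5 × 3.362 = 153.0 ft³/s

153 ft³/s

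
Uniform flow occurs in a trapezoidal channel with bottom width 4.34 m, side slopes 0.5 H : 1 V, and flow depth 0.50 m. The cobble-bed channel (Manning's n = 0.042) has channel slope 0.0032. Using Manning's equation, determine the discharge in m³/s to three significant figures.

1.73 m³/s

A = (b + z·y)·y = (4.34 + 0.5×0.50)×0.50 = 2.295 m²
P = b + 2y√(1+z²) = 4.34 + 2×0.50×√(1+0.5²) = 5.458 m
R = A/P = 2.295/5.458 = 0.4205 m
Q = (1/n)·A·R^(2/3)·S^(1/2) = (1/0.042) × 2.295 × 0.4205^(2/3) × 0.0032^(1/2) = 1.735 m³/s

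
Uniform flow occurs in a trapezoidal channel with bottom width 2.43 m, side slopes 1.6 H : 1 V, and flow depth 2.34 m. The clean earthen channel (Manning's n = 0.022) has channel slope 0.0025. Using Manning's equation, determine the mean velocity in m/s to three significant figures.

A = (b + z·y)·y = (2.43 + 1.6×2.34)×2.34 = 14.45 m²
P = b + 2y√(1+z²) = 2.43 + 2×2.34×√(1+1.6²) = 11.26 m
R = A/P = 14.45/11.26 = 1.283 m
Q = (1/n)·A·R^(2/3)·S^(1/2) = (1/0.022) × 14.45 × 1.283^(2/3) × 0.0025^(1/2) = 38.77 m³/s
V = Q/A = 38.77/14.45 = 2.684 m/s

2.68 m/s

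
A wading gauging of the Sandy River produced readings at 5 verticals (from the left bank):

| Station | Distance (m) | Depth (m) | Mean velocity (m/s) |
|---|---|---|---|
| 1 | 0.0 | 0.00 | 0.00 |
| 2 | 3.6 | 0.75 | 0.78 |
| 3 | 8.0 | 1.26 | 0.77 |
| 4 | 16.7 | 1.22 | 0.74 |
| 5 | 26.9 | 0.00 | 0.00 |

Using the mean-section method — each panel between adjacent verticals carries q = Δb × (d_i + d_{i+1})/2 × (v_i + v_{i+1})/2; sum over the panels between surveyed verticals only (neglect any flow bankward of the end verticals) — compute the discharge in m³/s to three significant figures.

Panel 1-2: Δb = 3.6 m, d̄ = (0.00+0.75)/2 = 0.375, v̄ = (0.00+0.78)/2 = 0.39 → q = 3.6×0.375×0.39 = 0.5265 m³/s
Panel 2-3: Δb = 4.4 m, d̄ = (0.75+1.26)/2 = 1.005, v̄ = (0.78+0.77)/2 = 0.775 → q = 4.4×1.005×0.775 = 3.427 m³/s
Panel 3-4: Δb = 8.7 m, d̄ = (1.26+1.22)/2 = 1.24, v̄ = (0.77+0.74)/2 = 0.755 → q = 8.7×1.24×0.755 = 8.145 m³/s
Panel 4-5: Δb = 10.2 m, d̄ = (1.22+0.00)/2 = 0.61, v̄ = (0.74+0.00)/2 = 0.37 → q = 10.2×0.61×0.37 = 2.302 m³/s
Q = Σ q = 14.40 m³/s

14.4 m³/s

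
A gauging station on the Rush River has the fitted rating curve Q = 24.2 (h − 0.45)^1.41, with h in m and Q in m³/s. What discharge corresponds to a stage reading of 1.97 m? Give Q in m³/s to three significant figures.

43.7 m³/s

Q = 24.2 × (1.97 − 0.45)^1.41 = 24.2 × 1.52^1.41 = 43.67 m³/s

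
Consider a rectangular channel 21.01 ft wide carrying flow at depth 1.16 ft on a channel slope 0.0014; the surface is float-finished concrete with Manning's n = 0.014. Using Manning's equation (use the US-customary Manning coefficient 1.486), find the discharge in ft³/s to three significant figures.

99.7 ft³/s

A = b·y = 21.01 × 1.16 = 24.37 ft²
P = b + 2y = 21.01 + 2×1.16 = 23.33 ft
R = A/P = 24.37/23.33 = 1.045 ft
Q = (1.486/n)·A·R^(2/3)·S^(1/2) = (1.486/0.014) × 24.37 × 1.045^(2/3) × 0.0014^(1/2) = 99.65 ft³/s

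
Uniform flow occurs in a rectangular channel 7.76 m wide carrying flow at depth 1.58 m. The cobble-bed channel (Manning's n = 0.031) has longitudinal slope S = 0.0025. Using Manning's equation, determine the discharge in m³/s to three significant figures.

A = b·y = 7.76 × 1.58 = 12.26 m²
P = b + 2y = 7.76 + 2×1.58 = 10.92 m
R = A/P = 12.26/10.92 = 1.123 m
Q = (1/n)·A·R^(2/3)·S^(1/2) = (1/0.031) × 12.26 × 1.123^(2/3) × 0.0025^(1/2) = 21.36 m³/s

21.4 m³/s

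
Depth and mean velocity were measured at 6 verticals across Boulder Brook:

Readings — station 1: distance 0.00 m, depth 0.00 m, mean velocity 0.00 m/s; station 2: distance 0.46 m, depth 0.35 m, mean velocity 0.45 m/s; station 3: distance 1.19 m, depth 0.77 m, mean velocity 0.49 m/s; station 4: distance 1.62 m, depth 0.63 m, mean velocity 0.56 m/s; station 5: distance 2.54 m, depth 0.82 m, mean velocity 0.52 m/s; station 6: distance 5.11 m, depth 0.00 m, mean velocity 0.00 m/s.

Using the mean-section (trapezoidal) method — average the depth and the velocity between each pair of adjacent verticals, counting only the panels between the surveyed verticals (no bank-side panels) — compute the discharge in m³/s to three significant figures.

Panel 1-2: Δb = 0.46 m, d̄ = (0.00+0.35)/2 = 0.175, v̄ = (0.00+0.45)/2 = 0.225 → q = 0.46×0.175×0.225 = 0.01811 m³/s
Panel 2-3: Δb = 0.73 m, d̄ = (0.35+0.77)/2 = 0.56, v̄ = (0.45+0.49)/2 = 0.47 → q = 0.73×0.56×0.47 = 0.1921 m³/s
Panel 3-4: Δb = 0.43 m, d̄ = (0.77+0.63)/2 = 0.7, v̄ = (0.49+0.56)/2 = 0.525 → q = 0.43×0.7×0.525 = 0.1580 m³/s
Panel 4-5: Δb = 0.92 m, d̄ = (0.63+0.82)/2 = 0.725, v̄ = (0.56+0.52)/2 = 0.54 → q = 0.92×0.725×0.54 = 0.3602 m³/s
Panel 5-6: Δb = 2.57 m, d̄ = (0.82+0.00)/2 = 0.41, v̄ = (0.52+0.00)/2 = 0.26 → q = 2.57×0.41×0.26 = 0.2740 m³/s
Q = Σ q = 1.002 m³/s

1.00 m³/s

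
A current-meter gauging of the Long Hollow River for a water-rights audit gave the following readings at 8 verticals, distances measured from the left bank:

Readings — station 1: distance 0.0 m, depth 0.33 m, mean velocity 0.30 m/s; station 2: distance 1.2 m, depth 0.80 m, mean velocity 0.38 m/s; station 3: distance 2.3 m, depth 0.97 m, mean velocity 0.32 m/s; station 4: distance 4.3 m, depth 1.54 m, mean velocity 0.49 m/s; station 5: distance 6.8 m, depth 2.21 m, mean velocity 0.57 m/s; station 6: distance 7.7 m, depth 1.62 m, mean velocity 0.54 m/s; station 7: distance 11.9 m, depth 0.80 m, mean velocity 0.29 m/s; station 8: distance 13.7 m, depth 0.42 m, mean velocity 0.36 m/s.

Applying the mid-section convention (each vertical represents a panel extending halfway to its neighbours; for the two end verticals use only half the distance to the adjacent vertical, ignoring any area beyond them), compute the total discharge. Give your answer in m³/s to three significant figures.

7.79 m³/s

w_1 = (1.2 − 0.0)/2 = 0.6 m; q_1 = 0.30 × 0.33 × 0.6 = 0.05940 m³/s
w_2 = (2.3 − 0.0)/2 = 1.15 m; q_2 = 0.38 × 0.80 × 1.15 = 0.3496 m³/s
w_3 = (4.3 − 1.2)/2 = 1.55 m; q_3 = 0.32 × 0.97 × 1.55 = 0.4811 m³/s
w_4 = (6.8 − 2.3)/2 = 2.25 m; q_4 = 0.49 × 1.54 × 2.25 = 1.698 m³/s
w_5 = (7.7 − 4.3)/2 = 1.7 m; q_5 = 0.57 × 2.21 × 1.7 = 2.141 m³/s
w_6 = (11.9 − 6.8)/2 = 2.55 m; q_6 = 0.54 × 1.62 × 2.55 = 2.231 m³/s
w_7 = (13.7 − 7.7)/2 = 3 m; q_7 = 0.29 × 0.80 × 3 = 0.6960 m³/s
w_8 = (13.7 − 11.9)/2 = 0.9 m; q_8 = 0.36 × 0.42 × 0.9 = 0.1361 m³/s
Q = Σ qᵢ = 7.792 m³/s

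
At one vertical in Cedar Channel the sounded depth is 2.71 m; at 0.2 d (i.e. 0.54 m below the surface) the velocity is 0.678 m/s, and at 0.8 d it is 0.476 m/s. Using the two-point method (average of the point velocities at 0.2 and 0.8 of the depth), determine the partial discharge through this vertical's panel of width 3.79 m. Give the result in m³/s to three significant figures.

5.93 m³/s

v̄ = (0.678 + 0.476) / 2 = 0.5770 m/s
q = v̄ × d × w = 0.5770 × 2.71 × 3.79 = 5.926 m³/s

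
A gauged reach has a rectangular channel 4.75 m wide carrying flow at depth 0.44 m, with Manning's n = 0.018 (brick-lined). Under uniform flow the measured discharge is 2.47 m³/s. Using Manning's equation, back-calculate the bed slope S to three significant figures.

0.00170

A = b·y = 4.75 × 0.44 = 2.090 m²
P = b + 2y = 4.75 + 2×0.44 = 5.630 m
R = A/P = 2.090/5.630 = 0.3712 m
S = (Q·n / (1·A·R^(2/3)))² = (2.47×0.018 / (1×2.090×0.5165))² = 0.001696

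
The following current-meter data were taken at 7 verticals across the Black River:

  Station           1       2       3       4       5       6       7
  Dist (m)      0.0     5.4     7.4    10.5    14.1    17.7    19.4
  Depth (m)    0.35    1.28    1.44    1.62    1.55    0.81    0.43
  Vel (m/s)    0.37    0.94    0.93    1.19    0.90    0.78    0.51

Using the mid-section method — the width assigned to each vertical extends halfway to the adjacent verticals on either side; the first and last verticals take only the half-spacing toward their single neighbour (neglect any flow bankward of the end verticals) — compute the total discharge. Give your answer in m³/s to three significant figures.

w_1 = (5.4 − 0.0)/2 = 2.7 m; q_1 = 0.37 × 0.35 × 2.7 = 0.3497 m³/s
w_2 = (7.4 − 0.0)/2 = 3.7 m; q_2 = 0.94 × 1.28 × 3.7 = 4.452 m³/s
w_3 = (10.5 − 5.4)/2 = 2.55 m; q_3 = 0.93 × 1.44 × 2.55 = 3.415 m³/s
w_4 = (14.1 − 7.4)/2 = 3.35 m; q_4 = 1.19 × 1.62 × 3.35 = 6.458 m³/s
w_5 = (17.7 − 10.5)/2 = 3.6 m; q_5 = 0.90 × 1.55 × 3.6 = 5.022 m³/s
w_6 = (19.4 − 14.1)/2 = 2.65 m; q_6 = 0.78 × 0.81 × 2.65 = 1.674 m³/s
w_7 = (19.4 − 17.7)/2 = 0.85 m; q_7 = 0.51 × 0.43 × 0.85 = 0.1864 m³/s
Q = Σ qᵢ = 21.56 m³/s

21.6 m³/s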